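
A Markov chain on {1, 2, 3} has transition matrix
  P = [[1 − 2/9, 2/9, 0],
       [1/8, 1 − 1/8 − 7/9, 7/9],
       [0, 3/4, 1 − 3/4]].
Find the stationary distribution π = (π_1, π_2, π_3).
π = (243/1123, 432/1123, 448/1123)

This is a birth-death chain on three states, which satisfies detailed balance: π_1 · P_{12} = π_2 · P_{21} and π_2 · P_{23} = π_3 · P_{32}.
From π_1 · 2/9 = π_2 · 1/8: π_2/π_1 = (2/9)/(1/8) = 16/9.
From π_2 · 7/9 = π_3 · 3/4: π_3/π_2 = (7/9)/(3/4) = 28/27.
Take π_1 proportional to 1; then unnormalized π = (1, 16/9, 448/243). Normalize by dividing by the sum 1123/243:
  π = (243/1123, 432/1123, 448/1123).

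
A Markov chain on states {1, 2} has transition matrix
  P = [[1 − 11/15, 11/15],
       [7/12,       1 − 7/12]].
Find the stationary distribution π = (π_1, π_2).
π_1 = 35/79, π_2 = 44/79

Solve πP = π with π_1 + π_2 = 1. From πP = π: π_1 · (1 − 11/15) + π_2 · 7/12 = π_1 ⇒ π_2 · 7/12 = π_1 · 11/15 ⇒ π_2/π_1 = (11/15)/(7/12) = 44/35. Together with π_1 + π_2 = 1:
  π_1 = (7/12)/(11/15 + 7/12) = (7/12)/(79/60) = 35/79,
  π_2 = (11/15)/(11/15 + 7/12) = (11/15)/(79/60) = 44/79.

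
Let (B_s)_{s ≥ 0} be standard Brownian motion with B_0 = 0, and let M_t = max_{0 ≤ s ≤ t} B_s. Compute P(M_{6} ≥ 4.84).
P(M_{6} ≥ 4.84) = 2·P(B_{6} ≥ 4.84) = 2(1 − Φ(4.84/√6)) ≈ 0.0482

By the reflection principle for Brownian motion, P(M_t ≥ a) = 2 · P(B_t ≥ a) for a ≥ 0. Since B_t ~ N(0, t), P(B_t ≥ 4.84) = 1 − Φ(4.84/√t) = 1 − Φ(4.84/√6) = 1 − Φ(1.9759). So
  P(M_{6} ≥ 4.84) = 2(1 − Φ(1.9759)) ≈ 0.0482.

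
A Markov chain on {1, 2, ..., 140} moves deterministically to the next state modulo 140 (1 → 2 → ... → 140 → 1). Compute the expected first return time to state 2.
E[T_2 | X_0 = 2] = 140

The chain cycles deterministically, so starting at state 2 it returns in exactly 140 steps. Equivalently, the stationary distribution is uniform π_j = 1/140 for every state j, so by Kac's formula E[T_2] = 1/π_2 = 140.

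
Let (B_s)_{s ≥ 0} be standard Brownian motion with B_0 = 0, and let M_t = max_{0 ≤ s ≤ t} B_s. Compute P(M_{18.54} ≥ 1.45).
P(M_{18.54} ≥ 1.45) = 2·P(B_{18.54} ≥ 1.45) = 2(1 − Φ(1.45/√18.54)) ≈ 0.7363

By the reflection principle for Brownian motion, P(M_t ≥ a) = 2 · P(B_t ≥ a) for a ≥ 0. Since B_t ~ N(0, t), P(B_t ≥ 1.45) = 1 − Φ(1.45/√t) = 1 − Φ(1.45/√18.54) = 1 − Φ(0.3368). So
  P(M_{18.54} ≥ 1.45) = 2(1 − Φ(0.3368)) ≈ 0.7363.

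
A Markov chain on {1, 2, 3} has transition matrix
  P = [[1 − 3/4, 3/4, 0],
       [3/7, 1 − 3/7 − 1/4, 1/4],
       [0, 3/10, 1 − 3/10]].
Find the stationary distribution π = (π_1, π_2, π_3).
π = (24/101, 42/101, 35/101)

This is a birth-death chain on three states, which satisfies detailed balance: π_1 · P_{12} = π_2 · P_{21} and π_2 · P_{23} = π_3 · P_{32}.
From π_1 · 3/4 = π_2 · 3/7: π_2/π_1 = (3/4)/(3/7) = 7/4.
From π_2 · 1/4 = π_3 · 3/10: π_3/π_2 = (1/4)/(3/10) = 5/6.
Take π_1 proportional to 1; then unnormalized π = (1, 7/4, 35/24). Normalize by dividing by the sum 101/24:
  π = (24/101, 42/101, 35/101).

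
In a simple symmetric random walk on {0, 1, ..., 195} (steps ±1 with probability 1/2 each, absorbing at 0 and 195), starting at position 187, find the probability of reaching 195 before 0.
P(hit 195 before 0) = 187/195

Let u_k = P(hit 195 before 0 | start at k). Then u_0 = 0, u_195 = 1, and u_k = u_{k-1}/2 + u_{k+1}/2 for 1 ≤ k ≤ 194. This harmonic recurrence is solved by u_k = k/195, giving u_187 = 187/195.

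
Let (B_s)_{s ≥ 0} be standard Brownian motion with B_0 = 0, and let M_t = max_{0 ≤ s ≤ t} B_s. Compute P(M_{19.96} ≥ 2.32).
P(M_{19.96} ≥ 2.32) = 2·P(B_{19.96} ≥ 2.32) = 2(1 − Φ(2.32/√19.96)) ≈ 0.6036

By the reflection principle for Brownian motion, P(M_t ≥ a) = 2 · P(B_t ≥ a) for a ≥ 0. Since B_t ~ N(0, t), P(B_t ≥ 2.32) = 1 − Φ(2.32/√t) = 1 − Φ(2.32/√19.96) = 1 − Φ(0.5193). So
  P(M_{19.96} ≥ 2.32) = 2(1 − Φ(0.5193)) ≈ 0.6036.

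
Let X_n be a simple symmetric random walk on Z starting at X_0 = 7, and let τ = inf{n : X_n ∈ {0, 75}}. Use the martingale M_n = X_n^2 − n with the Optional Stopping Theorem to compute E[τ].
E[τ] = 476

M_n = X_n^2 − n is a martingale (since E[X_{n+1}^2 | F_n] = X_n^2 + 1). By OST (τ has finite mean in a bounded region), E[M_τ] = E[M_0] = X_0^2 − 0 = 7^2 = 49. Also E[M_τ] = E[X_τ^2] − E[τ]. The walk exits at 0 or 75, with P(hit 75 first) = 7/75, so E[X_τ^2] = 75^2 · 7/75 + 0 = 525. Thus E[τ] = E[X_τ^2] − E[M_τ] = 525 − 49 = 476 = 7(75 − 7) = 476.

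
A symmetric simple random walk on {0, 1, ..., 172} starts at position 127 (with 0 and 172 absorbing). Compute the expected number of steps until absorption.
E[τ | X_0 = 127] = 5715

Let v_k = E[τ | X_0 = k]. Boundary: v_0 = v_172 = 0. Recurrence: v_k = 1 + (v_{k-1} + v_{k+1})/2 for 1 ≤ k ≤ 171. The particular solution to v_k − (v_{k-1} + v_{k+1})/2 = 1 is v_k = −k^2. Adding homogeneous solution A + B k and matching boundaries gives v_k = k (172 − k). Substituting k = 127: v_127 = 127 · 45 = 5715.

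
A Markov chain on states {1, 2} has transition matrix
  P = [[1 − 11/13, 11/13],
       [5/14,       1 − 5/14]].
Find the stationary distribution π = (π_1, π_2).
π_1 = 65/219, π_2 = 154/219

Solve πP = π with π_1 + π_2 = 1. From πP = π: π_1 · (1 − 11/13) + π_2 · 5/14 = π_1 ⇒ π_2 · 5/14 = π_1 · 11/13 ⇒ π_2/π_1 = (11/13)/(5/14) = 154/65. Together with π_1 + π_2 = 1:
  π_1 = (5/14)/(11/13 + 5/14) = (5/14)/(219/182) = 65/219,
  π_2 = (11/13)/(11/13 + 5/14) = (11/13)/(219/182) = 154/219.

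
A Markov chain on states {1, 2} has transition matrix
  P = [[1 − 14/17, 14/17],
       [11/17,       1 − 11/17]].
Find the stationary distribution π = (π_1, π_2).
π_1 = 11/25, π_2 = 14/25

Solve πP = π with π_1 + π_2 = 1. From πP = π: π_1 · (1 − 14/17) + π_2 · 11/17 = π_1 ⇒ π_2 · 11/17 = π_1 · 14/17 ⇒ π_2/π_1 = (14/17)/(11/17) = 14/11. Together with π_1 + π_2 = 1:
  π_1 = (11/17)/(14/17 + 11/17) = (11/17)/(25/17) = 11/25,
  π_2 = (14/17)/(14/17 + 11/17) = (14/17)/(25/17) = 14/25.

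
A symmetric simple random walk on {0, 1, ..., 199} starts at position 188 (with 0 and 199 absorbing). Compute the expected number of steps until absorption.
E[τ | X_0 = 188] = 2068

Let v_k = E[τ | X_0 = k]. Boundary: v_0 = v_199 = 0. Recurrence: v_k = 1 + (v_{k-1} + v_{k+1})/2 for 1 ≤ k ≤ 198. The particular solution to v_k − (v_{k-1} + v_{k+1})/2 = 1 is v_k = −k^2. Adding homogeneous solution A + B k and matching boundaries gives v_k = k (199 − k). Substituting k = 188: v_188 = 188 · 11 = 2068.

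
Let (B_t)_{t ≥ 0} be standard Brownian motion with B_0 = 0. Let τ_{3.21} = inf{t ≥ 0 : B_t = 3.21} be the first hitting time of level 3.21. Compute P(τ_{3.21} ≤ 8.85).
P(τ_{3.21} ≤ 8.85) = 2(1 − Φ(3.21/√8.85)) = 2(1 − Φ(1.0790)) ≈ 0.2806

By the reflection principle for standard BM, P(τ_b ≤ t) = 2 · P(B_t ≥ b). Since B_t ~ N(0, t), P(B_t ≥ 3.21) = 1 − Φ(3.21/√t) = 1 − Φ(3.21/√8.85) = 1 − Φ(1.0790) ≈ 0.14029. Doubling: P(τ_{3.21} ≤ 8.85) ≈ 2 · 0.14029 = 0.28058 ≈ 0.2806.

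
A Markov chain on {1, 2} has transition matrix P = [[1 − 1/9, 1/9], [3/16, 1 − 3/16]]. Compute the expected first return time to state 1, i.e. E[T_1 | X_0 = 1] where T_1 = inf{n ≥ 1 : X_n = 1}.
E[T_1 | X_0 = 1] = 1/π_1 = 43/27

For an irreducible recurrent Markov chain with stationary distribution π, E[T_i | X_0 = i] = 1/π_i (Kac's formula). Here π_1 = (3/16)/(1/9 + 3/16) = (3/16)/(43/144) = 27/43, so E[T_1 | X_0 = 1] = 1/π_1 = (1/9 + 3/16)/(3/16) = (43/144)/(3/16) = 43/27.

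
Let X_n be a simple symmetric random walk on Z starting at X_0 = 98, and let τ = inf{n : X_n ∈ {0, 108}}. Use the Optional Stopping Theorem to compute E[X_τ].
E[X_τ] = 98

X_n is a martingale and τ is a bounded-mean stopping time (indeed τ is finite a.s. with bounded expectation since the walk is in a bounded region). By the OST, E[X_τ] = E[X_0] = 98. Equivalently: E[X_τ] = 108 · P(hit 108 first) + 0 · P(hit 0 first) = 108 · (98/108) = 98.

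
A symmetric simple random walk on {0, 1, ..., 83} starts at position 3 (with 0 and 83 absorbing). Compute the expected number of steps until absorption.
E[τ | X_0 = 3] = 240

Let v_k = E[τ | X_0 = k]. Boundary: v_0 = v_83 = 0. Recurrence: v_k = 1 + (v_{k-1} + v_{k+1})/2 for 1 ≤ k ≤ 82. The particular solution to v_k − (v_{k-1} + v_{k+1})/2 = 1 is v_k = −k^2. Adding homogeneous solution A + B k and matching boundaries gives v_k = k (83 − k). Substituting k = 3: v_3 = 3 · 80 = 240.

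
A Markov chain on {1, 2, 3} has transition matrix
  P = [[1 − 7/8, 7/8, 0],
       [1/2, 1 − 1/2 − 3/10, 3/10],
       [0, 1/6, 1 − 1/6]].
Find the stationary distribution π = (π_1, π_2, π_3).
π = (10/59, 35/118, 63/118)

This is a birth-death chain on three states, which satisfies detailed balance: π_1 · P_{12} = π_2 · P_{21} and π_2 · P_{23} = π_3 · P_{32}.
From π_1 · 7/8 = π_2 · 1/2: π_2/π_1 = (7/8)/(1/2) = 7/4.
From π_2 · 3/10 = π_3 · 1/6: π_3/π_2 = (3/10)/(1/6) = 9/5.
Take π_1 proportional to 1; then unnormalized π = (1, 7/4, 63/20). Normalize by dividing by the sum 59/10:
  π = (10/59, 35/118, 63/118).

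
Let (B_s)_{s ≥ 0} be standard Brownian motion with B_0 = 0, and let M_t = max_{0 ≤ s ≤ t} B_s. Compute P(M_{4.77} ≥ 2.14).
P(M_{4.77} ≥ 2.14) = 2·P(B_{4.77} ≥ 2.14) = 2(1 − Φ(2.14/√4.77)) ≈ 0.3272

By the reflection principle for Brownian motion, P(M_t ≥ a) = 2 · P(B_t ≥ a) for a ≥ 0. Since B_t ~ N(0, t), P(B_t ≥ 2.14) = 1 − Φ(2.14/√t) = 1 − Φ(2.14/√4.77) = 1 − Φ(0.9798). So
  P(M_{4.77} ≥ 2.14) = 2(1 − Φ(0.9798)) ≈ 0.3272.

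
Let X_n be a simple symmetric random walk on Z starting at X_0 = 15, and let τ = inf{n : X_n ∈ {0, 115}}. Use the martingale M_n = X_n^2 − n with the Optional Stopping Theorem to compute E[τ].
E[τ] = 1500

M_n = X_n^2 − n is a martingale (since E[X_{n+1}^2 | F_n] = X_n^2 + 1). By OST (τ has finite mean in a bounded region), E[M_τ] = E[M_0] = X_0^2 − 0 = 15^2 = 225. Also E[M_τ] = E[X_τ^2] − E[τ]. The walk exits at 0 or 115, with P(hit 115 first) = 15/115, so E[X_τ^2] = 115^2 · 15/115 + 0 = 1725. Thus E[τ] = E[X_τ^2] − E[M_τ] = 1725 − 225 = 1500 = 15(115 − 15) = 1500.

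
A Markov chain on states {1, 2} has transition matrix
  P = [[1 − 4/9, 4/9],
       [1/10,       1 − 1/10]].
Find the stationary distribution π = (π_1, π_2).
π_1 = 9/49, π_2 = 40/49

Solve πP = π with π_1 + π_2 = 1. From πP = π: π_1 · (1 − 4/9) + π_2 · 1/10 = π_1 ⇒ π_2 · 1/10 = π_1 · 4/9 ⇒ π_2/π_1 = (4/9)/(1/10) = 40/9. Together with π_1 + π_2 = 1:
  π_1 = (1/10)/(4/9 + 1/10) = (1/10)/(49/90) = 9/49,
  π_2 = (4/9)/(4/9 + 1/10) = (4/9)/(49/90) = 40/49.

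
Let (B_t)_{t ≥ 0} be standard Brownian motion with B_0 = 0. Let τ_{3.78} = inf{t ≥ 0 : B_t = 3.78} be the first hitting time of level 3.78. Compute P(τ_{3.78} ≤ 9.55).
P(τ_{3.78} ≤ 9.55) = 2(1 − Φ(3.78/√9.55)) = 2(1 − Φ(1.2232)) ≈ 0.2213

By the reflection principle for standard BM, P(τ_b ≤ t) = 2 · P(B_t ≥ b). Since B_t ~ N(0, t), P(B_t ≥ 3.78) = 1 − Φ(3.78/√t) = 1 − Φ(3.78/√9.55) = 1 − Φ(1.2232) ≈ 0.11063. Doubling: P(τ_{3.78} ≤ 9.55) ≈ 2 · 0.11063 = 0.22126 ≈ 0.2213.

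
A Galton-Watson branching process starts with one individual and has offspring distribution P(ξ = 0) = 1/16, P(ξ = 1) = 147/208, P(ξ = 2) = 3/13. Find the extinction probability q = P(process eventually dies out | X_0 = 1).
q = 13/48

The pgf is f(s) = 1/16 + 147/208·s + 3/13·s². The extinction probability q is the smallest fixed point of f in [0, 1]. Setting s = f(s):
  3/13·s² + (147/208 − 1)·s + 1/16 = 0
  3/13·s² − (1/16 + 3/13)·s + 1/16 = 0
which factors as (s − 1)·(3/13·s − 1/16) = 0, giving roots s = 1 and s = (1/16)/(3/13) = 13/48.
Mean offspring μ = 147/208 + 2·3/13 = 243/208 > 1 (supercritical), so q < 1. The extinction probability is the smaller root: q = (1/16)/(3/13) = 13/48.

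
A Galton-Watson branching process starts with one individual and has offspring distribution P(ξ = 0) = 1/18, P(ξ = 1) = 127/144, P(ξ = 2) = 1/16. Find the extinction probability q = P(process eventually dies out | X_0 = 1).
q = 8/9

The pgf is f(s) = 1/18 + 127/144·s + 1/16·s². The extinction probability q is the smallest fixed point of f in [0, 1]. Setting s = f(s):
  1/16·s² + (127/144 − 1)·s + 1/18 = 0
  1/16·s² − (1/18 + 1/16)·s + 1/18 = 0
which factors as (s − 1)·(1/16·s − 1/18) = 0, giving roots s = 1 and s = (1/18)/(1/16) = 8/9.
Mean offspring μ = 127/144 + 2·1/16 = 145/144 > 1 (supercritical), so q < 1. The extinction probability is the smaller root: q = (1/18)/(1/16) = 8/9.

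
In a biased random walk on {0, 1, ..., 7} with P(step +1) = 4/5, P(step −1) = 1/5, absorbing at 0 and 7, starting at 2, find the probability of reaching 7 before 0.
P(hit 7 before 0) = (1 − (1/4)^2) / (1 − (1/4)^7) = 5120/5461

Let u_k denote P(reach 7 before 0 | start at k). Boundary: u_0 = 0, u_7 = 1. Recurrence: u_k = 4/5·u_{k+1} + 1/5·u_{k-1} for 1 ≤ k ≤ 6. Try u_k = A + B·r^k with r = q/p = (1/5)/(4/5) = 1/4. Substitution satisfies the recurrence; boundary conditions give:
  u_k = (1 − r^k) / (1 − r^N) = (1 − (1/4)^2) / (1 − (1/4)^7) = 5120/5461.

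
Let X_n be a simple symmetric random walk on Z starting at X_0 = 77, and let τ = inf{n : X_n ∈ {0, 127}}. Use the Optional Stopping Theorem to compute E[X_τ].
E[X_τ] = 77

X_n is a martingale and τ is a bounded-mean stopping time (indeed τ is finite a.s. with bounded expectation since the walk is in a bounded region). By the OST, E[X_τ] = E[X_0] = 77. Equivalently: E[X_τ] = 127 · P(hit 127 first) + 0 · P(hit 0 first) = 127 · (77/127) = 77.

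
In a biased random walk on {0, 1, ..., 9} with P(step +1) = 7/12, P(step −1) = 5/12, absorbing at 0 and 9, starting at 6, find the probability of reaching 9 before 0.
P(hit 9 before 0) = (1 − (5/7)^6) / (1 − (5/7)^9) = 160524/176149

Let u_k denote P(reach 9 before 0 | start at k). Boundary: u_0 = 0, u_9 = 1. Recurrence: u_k = 7/12·u_{k+1} + 5/12·u_{k-1} for 1 ≤ k ≤ 8. Try u_k = A + B·r^k with r = q/p = (5/12)/(7/12) = 5/7. Substitution satisfies the recurrence; boundary conditions give:
  u_k = (1 − r^k) / (1 − r^N) = (1 − (5/7)^6) / (1 − (5/7)^9) = 160524/176149.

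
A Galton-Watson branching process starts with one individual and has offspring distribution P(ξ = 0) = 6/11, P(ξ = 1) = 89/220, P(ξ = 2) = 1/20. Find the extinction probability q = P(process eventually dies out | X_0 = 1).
q = 1

Mean offspring μ = 0·6/11 + 1·89/220 + 2·1/20 = 111/220 ≤ 1. For μ ≤ 1 with offspring not concentrated at 1, the Galton-Watson process goes extinct almost surely, so q = 1.
(Algebraic check: The pgf is f(s) = 6/11 + 89/220·s + 1/20·s². The extinction probability q is the smallest fixed point of f in [0, 1]. Setting s = f(s):
  1/20·s² + (89/220 − 1)·s + 6/11 = 0
  1/20·s² − (6/11 + 1/20)·s + 6/11 = 0
which factors as (s − 1)·(1/20·s − 6/11) = 0, giving roots s = 1 and s = (6/11)/(1/20) = 120/11. Since 120/11 ≥ 1, the smallest root in [0, 1] is s = 1.)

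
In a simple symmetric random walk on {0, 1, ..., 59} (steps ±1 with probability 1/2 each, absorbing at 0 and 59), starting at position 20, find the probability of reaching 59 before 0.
P(hit 59 before 0) = 20/59

Let u_k = P(hit 59 before 0 | start at k). Then u_0 = 0, u_59 = 1, and u_k = u_{k-1}/2 + u_{k+1}/2 for 1 ≤ k ≤ 58. This harmonic recurrence is solved by u_k = k/59, giving u_20 = 20/59.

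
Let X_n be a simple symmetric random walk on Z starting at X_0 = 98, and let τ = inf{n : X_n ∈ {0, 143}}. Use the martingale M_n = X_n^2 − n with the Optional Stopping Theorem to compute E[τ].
E[τ] = 4410

M_n = X_n^2 − n is a martingale (since E[X_{n+1}^2 | F_n] = X_n^2 + 1). By OST (τ has finite mean in a bounded region), E[M_τ] = E[M_0] = X_0^2 − 0 = 98^2 = 9604. Also E[M_τ] = E[X_τ^2] − E[τ]. The walk exits at 0 or 143, with P(hit 143 first) = 98/143, so E[X_τ^2] = 143^2 · 98/143 + 0 = 14014. Thus E[τ] = E[X_τ^2] − E[M_τ] = 14014 − 9604 = 4410 = 98(143 − 98) = 4410.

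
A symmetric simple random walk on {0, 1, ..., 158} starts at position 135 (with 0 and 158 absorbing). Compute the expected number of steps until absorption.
E[τ | X_0 = 135] = 3105

Let v_k = E[τ | X_0 = k]. Boundary: v_0 = v_158 = 0. Recurrence: v_k = 1 + (v_{k-1} + v_{k+1})/2 for 1 ≤ k ≤ 157. The particular solution to v_k − (v_{k-1} + v_{k+1})/2 = 1 is v_k = −k^2. Adding homogeneous solution A + B k and matching boundaries gives v_k = k (158 − k). Substituting k = 135: v_135 = 135 · 23 = 3105.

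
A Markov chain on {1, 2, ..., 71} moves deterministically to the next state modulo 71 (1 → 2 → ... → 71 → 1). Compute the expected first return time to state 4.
E[T_4 | X_0 = 4] = 71

The chain cycles deterministically, so starting at state 4 it returns in exactly 71 steps. Equivalently, the stationary distribution is uniform π_j = 1/71 for every state j, so by Kac's formula E[T_4] = 1/π_4 = 71.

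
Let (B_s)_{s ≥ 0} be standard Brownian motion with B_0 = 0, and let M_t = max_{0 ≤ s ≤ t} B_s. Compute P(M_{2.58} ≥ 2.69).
P(M_{2.58} ≥ 2.69) = 2·P(B_{2.58} ≥ 2.69) = 2(1 − Φ(2.69/√2.58)) ≈ 0.0940

By the reflection principle for Brownian motion, P(M_t ≥ a) = 2 · P(B_t ≥ a) for a ≥ 0. Since B_t ~ N(0, t), P(B_t ≥ 2.69) = 1 − Φ(2.69/√t) = 1 − Φ(2.69/√2.58) = 1 − Φ(1.6747). So
  P(M_{2.58} ≥ 2.69) = 2(1 − Φ(1.6747)) ≈ 0.0940.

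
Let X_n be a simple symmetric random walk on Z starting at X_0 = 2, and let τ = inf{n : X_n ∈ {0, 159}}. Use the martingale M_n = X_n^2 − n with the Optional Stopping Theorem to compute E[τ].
E[τ] = 314

M_n = X_n^2 − n is a martingale (since E[X_{n+1}^2 | F_n] = X_n^2 + 1). By OST (τ has finite mean in a bounded region), E[M_τ] = E[M_0] = X_0^2 − 0 = 2^2 = 4. Also E[M_τ] = E[X_τ^2] − E[τ]. The walk exits at 0 or 159, with P(hit 159 first) = 2/159, so E[X_τ^2] = 159^2 · 2/159 + 0 = 318. Thus E[τ] = E[X_τ^2] − E[M_τ] = 318 − 4 = 314 = 2(159 − 2) = 314.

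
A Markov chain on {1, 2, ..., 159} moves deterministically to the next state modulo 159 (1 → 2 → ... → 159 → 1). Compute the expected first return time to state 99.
E[T_99 | X_0 = 99] = 159

The chain cycles deterministically, so starting at state 99 it returns in exactly 159 steps. Equivalently, the stationary distribution is uniform π_j = 1/159 for every state j, so by Kac's formula E[T_99] = 1/π_99 = 159.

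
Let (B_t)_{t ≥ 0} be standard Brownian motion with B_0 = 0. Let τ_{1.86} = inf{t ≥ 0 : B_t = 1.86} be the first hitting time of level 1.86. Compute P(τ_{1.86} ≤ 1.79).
P(τ_{1.86} ≤ 1.79) = 2(1 − Φ(1.86/√1.79)) = 2(1 − Φ(1.3902)) ≈ 0.1645

By the reflection principle for standard BM, P(τ_b ≤ t) = 2 · P(B_t ≥ b). Since B_t ~ N(0, t), P(B_t ≥ 1.86) = 1 − Φ(1.86/√t) = 1 − Φ(1.86/√1.79) = 1 − Φ(1.3902) ≈ 0.08223. Doubling: P(τ_{1.86} ≤ 1.79) ≈ 2 · 0.08223 = 0.16446 ≈ 0.1645.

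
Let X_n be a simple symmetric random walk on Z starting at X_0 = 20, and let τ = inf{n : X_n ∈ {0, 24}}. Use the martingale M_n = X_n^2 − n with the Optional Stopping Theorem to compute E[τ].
E[τ] = 80

M_n = X_n^2 − n is a martingale (since E[X_{n+1}^2 | F_n] = X_n^2 + 1). By OST (τ has finite mean in a bounded region), E[M_τ] = E[M_0] = X_0^2 − 0 = 20^2 = 400. Also E[M_τ] = E[X_τ^2] − E[τ]. The walk exits at 0 or 24, with P(hit 24 first) = 20/24, so E[X_τ^2] = 24^2 · 20/24 + 0 = 480. Thus E[τ] = E[X_τ^2] − E[M_τ] = 480 − 400 = 80 = 20(24 − 20) = 80.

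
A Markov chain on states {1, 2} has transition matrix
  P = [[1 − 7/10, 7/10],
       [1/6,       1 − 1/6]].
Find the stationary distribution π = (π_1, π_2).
π_1 = 5/26, π_2 = 21/26

Solve πP = π with π_1 + π_2 = 1. From πP = π: π_1 · (1 − 7/10) + π_2 · 1/6 = π_1 ⇒ π_2 · 1/6 = π_1 · 7/10 ⇒ π_2/π_1 = (7/10)/(1/6) = 21/5. Together with π_1 + π_2 = 1:
  π_1 = (1/6)/(7/10 + 1/6) = (1/6)/(13/15) = 5/26,
  π_2 = (7/10)/(7/10 + 1/6) = (7/10)/(13/15) = 21/26.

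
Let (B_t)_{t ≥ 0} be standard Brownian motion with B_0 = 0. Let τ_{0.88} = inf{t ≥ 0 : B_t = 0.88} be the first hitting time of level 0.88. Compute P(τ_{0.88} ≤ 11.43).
P(τ_{0.88} ≤ 11.43) = 2(1 − Φ(0.88/√11.43)) = 2(1 − Φ(0.2603)) ≈ 0.7946

By the reflection principle for standard BM, P(τ_b ≤ t) = 2 · P(B_t ≥ b). Since B_t ~ N(0, t), P(B_t ≥ 0.88) = 1 − Φ(0.88/√t) = 1 − Φ(0.88/√11.43) = 1 − Φ(0.2603) ≈ 0.39732. Doubling: P(τ_{0.88} ≤ 11.43) ≈ 2 · 0.39732 = 0.79464 ≈ 0.7946.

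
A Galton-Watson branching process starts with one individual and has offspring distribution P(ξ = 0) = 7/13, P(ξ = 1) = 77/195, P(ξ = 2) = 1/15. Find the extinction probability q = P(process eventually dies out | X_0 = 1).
q = 1

Mean offspring μ = 0·7/13 + 1·77/195 + 2·1/15 = 103/195 ≤ 1. For μ ≤ 1 with offspring not concentrated at 1, the Galton-Watson process goes extinct almost surely, so q = 1.
(Algebraic check: The pgf is f(s) = 7/13 + 77/195·s + 1/15·s². The extinction probability q is the smallest fixed point of f in [0, 1]. Setting s = f(s):
  1/15·s² + (77/195 − 1)·s + 7/13 = 0
  1/15·s² − (7/13 + 1/15)·s + 7/13 = 0
which factors as (s − 1)·(1/15·s − 7/13) = 0, giving roots s = 1 and s = (7/13)/(1/15) = 105/13. Since 105/13 ≥ 1, the smallest root in [0, 1] is s = 1.)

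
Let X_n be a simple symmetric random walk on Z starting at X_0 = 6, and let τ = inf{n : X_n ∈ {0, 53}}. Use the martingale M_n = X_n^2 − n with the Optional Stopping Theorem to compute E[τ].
E[τ] = 282

M_n = X_n^2 − n is a martingale (since E[X_{n+1}^2 | F_n] = X_n^2 + 1). By OST (τ has finite mean in a bounded region), E[M_τ] = E[M_0] = X_0^2 − 0 = 6^2 = 36. Also E[M_τ] = E[X_τ^2] − E[τ]. The walk exits at 0 or 53, with P(hit 53 first) = 6/53, so E[X_τ^2] = 53^2 · 6/53 + 0 = 318. Thus E[τ] = E[X_τ^2] − E[M_τ] = 318 − 36 = 282 = 6(53 − 6) = 282.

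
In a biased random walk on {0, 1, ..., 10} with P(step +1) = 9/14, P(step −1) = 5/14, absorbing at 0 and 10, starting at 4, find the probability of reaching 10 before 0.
P(hit 10 before 0) = (1 − (5/9)^4) / (1 − (5/9)^10) = 56332746/62089621

Let u_k denote P(reach 10 before 0 | start at k). Boundary: u_0 = 0, u_10 = 1. Recurrence: u_k = 9/14·u_{k+1} + 5/14·u_{k-1} for 1 ≤ k ≤ 9. Try u_k = A + B·r^k with r = q/p = (5/14)/(9/14) = 5/9. Substitution satisfies the recurrence; boundary conditions give:
  u_k = (1 − r^k) / (1 − r^N) = (1 − (5/9)^4) / (1 − (5/9)^10) = 56332746/62089621.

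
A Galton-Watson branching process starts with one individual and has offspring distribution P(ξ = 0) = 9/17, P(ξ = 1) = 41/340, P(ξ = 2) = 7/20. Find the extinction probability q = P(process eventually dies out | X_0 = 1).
q = 1

Mean offspring μ = 0·9/17 + 1·41/340 + 2·7/20 = 279/340 ≤ 1. For μ ≤ 1 with offspring not concentrated at 1, the Galton-Watson process goes extinct almost surely, so q = 1.
(Algebraic check: The pgf is f(s) = 9/17 + 41/340·s + 7/20·s². The extinction probability q is the smallest fixed point of f in [0, 1]. Setting s = f(s):
  7/20·s² + (41/340 − 1)·s + 9/17 = 0
  7/20·s² − (9/17 + 7/20)·s + 9/17 = 0
which factors as (s − 1)·(7/20·s − 9/17) = 0, giving roots s = 1 and s = (9/17)/(7/20) = 180/119. Since 180/119 ≥ 1, the smallest root in [0, 1] is s = 1.)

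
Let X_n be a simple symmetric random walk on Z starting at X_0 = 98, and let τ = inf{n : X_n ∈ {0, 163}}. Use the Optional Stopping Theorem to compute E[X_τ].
E[X_τ] = 98

X_n is a martingale and τ is a bounded-mean stopping time (indeed τ is finite a.s. with bounded expectation since the walk is in a bounded region). By the OST, E[X_τ] = E[X_0] = 98. Equivalently: E[X_τ] = 163 · P(hit 163 first) + 0 · P(hit 0 first) = 163 · (98/163) = 98.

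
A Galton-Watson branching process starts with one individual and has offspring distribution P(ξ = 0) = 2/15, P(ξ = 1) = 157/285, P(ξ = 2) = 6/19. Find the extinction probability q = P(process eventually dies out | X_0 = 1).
q = 19/45

The pgf is f(s) = 2/15 + 157/285·s + 6/19·s². The extinction probability q is the smallest fixed point of f in [0, 1]. Setting s = f(s):
  6/19·s² + (157/285 − 1)·s + 2/15 = 0
  6/19·s² − (2/15 + 6/19)·s + 2/15 = 0
which factors as (s − 1)·(6/19·s − 2/15) = 0, giving roots s = 1 and s = (2/15)/(6/19) = 19/45.
Mean offspring μ = 157/285 + 2·6/19 = 337/285 > 1 (supercritical), so q < 1. The extinction probability is the smaller root: q = (2/15)/(6/19) = 19/45.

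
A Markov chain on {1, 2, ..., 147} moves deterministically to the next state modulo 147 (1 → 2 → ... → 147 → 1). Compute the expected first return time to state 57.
E[T_57 | X_0 = 57] = 147

The chain cycles deterministically, so starting at state 57 it returns in exactly 147 steps. Equivalently, the stationary distribution is uniform π_j = 1/147 for every state j, so by Kac's formula E[T_57] = 1/π_57 = 147.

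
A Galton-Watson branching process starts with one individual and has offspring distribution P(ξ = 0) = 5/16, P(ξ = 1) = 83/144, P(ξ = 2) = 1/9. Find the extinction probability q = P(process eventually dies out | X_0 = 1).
q = 1

Mean offspring μ = 0·5/16 + 1·83/144 + 2·1/9 = 115/144 ≤ 1. For μ ≤ 1 with offspring not concentrated at 1, the Galton-Watson process goes extinct almost surely, so q = 1.
(Algebraic check: The pgf is f(s) = 5/16 + 83/144·s + 1/9·s². The extinction probability q is the smallest fixed point of f in [0, 1]. Setting s = f(s):
  1/9·s² + (83/144 − 1)·s + 5/16 = 0
  1/9·s² − (5/16 + 1/9)·s + 5/16 = 0
which factors as (s − 1)·(1/9·s − 5/16) = 0, giving roots s = 1 and s = (5/16)/(1/9) = 45/16. Since 45/16 ≥ 1, the smallest root in [0, 1] is s = 1.)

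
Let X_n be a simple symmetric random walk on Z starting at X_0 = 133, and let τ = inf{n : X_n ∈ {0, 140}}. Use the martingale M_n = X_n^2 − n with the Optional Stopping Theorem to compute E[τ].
E[τ] = 931

M_n = X_n^2 − n is a martingale (since E[X_{n+1}^2 | F_n] = X_n^2 + 1). By OST (τ has finite mean in a bounded region), E[M_τ] = E[M_0] = X_0^2 − 0 = 133^2 = 17689. Also E[M_τ] = E[X_τ^2] − E[τ]. The walk exits at 0 or 140, with P(hit 140 first) = 133/140, so E[X_τ^2] = 140^2 · 133/140 + 0 = 18620. Thus E[τ] = E[X_τ^2] − E[M_τ] = 18620 − 17689 = 931 = 133(140 − 133) = 931.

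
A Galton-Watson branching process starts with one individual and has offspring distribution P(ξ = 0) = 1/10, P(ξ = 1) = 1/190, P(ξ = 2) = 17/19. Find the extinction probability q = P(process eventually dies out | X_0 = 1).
q = 19/170

The pgf is f(s) = 1/10 + 1/190·s + 17/19·s². The extinction probability q is the smallest fixed point of f in [0, 1]. Setting s = f(s):
  17/19·s² + (1/190 − 1)·s + 1/10 = 0
  17/19·s² − (1/10 + 17/19)·s + 1/10 = 0
which factors as (s − 1)·(17/19·s − 1/10) = 0, giving roots s = 1 and s = (1/10)/(17/19) = 19/170.
Mean offspring μ = 1/190 + 2·17/19 = 341/190 > 1 (supercritical), so q < 1. The extinction probability is the smaller root: q = (1/10)/(17/19) = 19/170.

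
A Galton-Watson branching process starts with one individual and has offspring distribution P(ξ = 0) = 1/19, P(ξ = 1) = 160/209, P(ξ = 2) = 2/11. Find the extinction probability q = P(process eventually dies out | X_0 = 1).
q = 11/38

The pgf is f(s) = 1/19 + 160/209·s + 2/11·s². The extinction probability q is the smallest fixed point of f in [0, 1]. Setting s = f(s):
  2/11·s² + (160/209 − 1)·s + 1/19 = 0
  2/11·s² − (1/19 + 2/11)·s + 1/19 = 0
which factors as (s − 1)·(2/11·s − 1/19) = 0, giving roots s = 1 and s = (1/19)/(2/11) = 11/38.
Mean offspring μ = 160/209 + 2·2/11 = 236/209 > 1 (supercritical), so q < 1. The extinction probability is the smaller root: q = (1/19)/(2/11) = 11/38.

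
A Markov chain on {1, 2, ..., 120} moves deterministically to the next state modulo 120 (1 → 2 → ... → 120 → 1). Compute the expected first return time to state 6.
E[T_6 | X_0 = 6] = 120

The chain cycles deterministically, so starting at state 6 it returns in exactly 120 steps. Equivalently, the stationary distribution is uniform π_j = 1/120 for every state j, so by Kac's formula E[T_6] = 1/π_6 = 120.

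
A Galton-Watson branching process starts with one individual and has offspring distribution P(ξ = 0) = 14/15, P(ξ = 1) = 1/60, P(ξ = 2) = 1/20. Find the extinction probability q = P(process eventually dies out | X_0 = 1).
q = 1

Mean offspring μ = 0·14/15 + 1·1/60 + 2·1/20 = 7/60 ≤ 1. For μ ≤ 1 with offspring not concentrated at 1, the Galton-Watson process goes extinct almost surely, so q = 1.
(Algebraic check: The pgf is f(s) = 14/15 + 1/60·s + 1/20·s². The extinction probability q is the smallest fixed point of f in [0, 1]. Setting s = f(s):
  1/20·s² + (1/60 − 1)·s + 14/15 = 0
  1/20·s² − (14/15 + 1/20)·s + 14/15 = 0
which factors as (s − 1)·(1/20·s − 14/15) = 0, giving roots s = 1 and s = (14/15)/(1/20) = 56/3. Since 56/3 ≥ 1, the smallest root in [0, 1] is s = 1.)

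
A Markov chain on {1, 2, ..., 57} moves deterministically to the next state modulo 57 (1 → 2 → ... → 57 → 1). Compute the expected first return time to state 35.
E[T_35 | X_0 = 35] = 57

The chain cycles deterministically, so starting at state 35 it returns in exactly 57 steps. Equivalently, the stationary distribution is uniform π_j = 1/57 for every state j, so by Kac's formula E[T_35] = 1/π_35 = 57.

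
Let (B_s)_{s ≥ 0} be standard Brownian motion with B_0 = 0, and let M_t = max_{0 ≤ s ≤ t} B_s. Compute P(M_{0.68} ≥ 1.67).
P(M_{0.68} ≥ 1.67) = 2·P(B_{0.68} ≥ 1.67) = 2(1 − Φ(1.67/√0.68)) ≈ 0.0428

By the reflection principle for Brownian motion, P(M_t ≥ a) = 2 · P(B_t ≥ a) for a ≥ 0. Since B_t ~ N(0, t), P(B_t ≥ 1.67) = 1 − Φ(1.67/√t) = 1 − Φ(1.67/√0.68) = 1 − Φ(2.0252). So
  P(M_{0.68} ≥ 1.67) = 2(1 − Φ(2.0252)) ≈ 0.0428.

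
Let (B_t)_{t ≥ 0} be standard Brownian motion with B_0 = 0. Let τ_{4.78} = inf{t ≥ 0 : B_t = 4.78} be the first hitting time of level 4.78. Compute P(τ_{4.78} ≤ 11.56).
P(τ_{4.78} ≤ 11.56) = 2(1 − Φ(4.78/√11.56)) = 2(1 − Φ(1.4059)) ≈ 0.1598

By the reflection principle for standard BM, P(τ_b ≤ t) = 2 · P(B_t ≥ b). Since B_t ~ N(0, t), P(B_t ≥ 4.78) = 1 − Φ(4.78/√t) = 1 − Φ(4.78/√11.56) = 1 − Φ(1.4059) ≈ 0.07988. Doubling: P(τ_{4.78} ≤ 11.56) ≈ 2 · 0.07988 = 0.15976 ≈ 0.1598.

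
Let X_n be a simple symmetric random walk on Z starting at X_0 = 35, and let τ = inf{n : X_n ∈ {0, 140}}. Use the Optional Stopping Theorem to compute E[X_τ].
E[X_τ] = 35

X_n is a martingale and τ is a bounded-mean stopping time (indeed τ is finite a.s. with bounded expectation since the walk is in a bounded region). By the OST, E[X_τ] = E[X_0] = 35. Equivalently: E[X_τ] = 140 · P(hit 140 first) + 0 · P(hit 0 first) = 140 · (35/140) = 35.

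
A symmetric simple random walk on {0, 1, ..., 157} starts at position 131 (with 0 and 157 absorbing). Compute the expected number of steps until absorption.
E[τ | X_0 = 131] = 3406

Let v_k = E[τ | X_0 = k]. Boundary: v_0 = v_157 = 0. Recurrence: v_k = 1 + (v_{k-1} + v_{k+1})/2 for 1 ≤ k ≤ 156. The particular solution to v_k − (v_{k-1} + v_{k+1})/2 = 1 is v_k = −k^2. Adding homogeneous solution A + B k and matching boundaries gives v_k = k (157 − k). Substituting k = 131: v_131 = 131 · 26 = 3406.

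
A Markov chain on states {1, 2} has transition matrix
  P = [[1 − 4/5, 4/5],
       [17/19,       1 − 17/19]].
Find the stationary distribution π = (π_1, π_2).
π_1 = 85/161, π_2 = 76/161

Solve πP = π with π_1 + π_2 = 1. From πP = π: π_1 · (1 − 4/5) + π_2 · 17/19 = π_1 ⇒ π_2 · 17/19 = π_1 · 4/5 ⇒ π_2/π_1 = (4/5)/(17/19) = 76/85. Together with π_1 + π_2 = 1:
  π_1 = (17/19)/(4/5 + 17/19) = (17/19)/(161/95) = 85/161,
  π_2 = (4/5)/(4/5 + 17/19) = (4/5)/(161/95) = 76/161.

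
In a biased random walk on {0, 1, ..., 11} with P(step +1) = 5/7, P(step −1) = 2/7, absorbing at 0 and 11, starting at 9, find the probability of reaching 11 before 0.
P(hit 11 before 0) = (1 − (2/5)^9) / (1 − (2/5)^11) = 16271775/16275359

Let u_k denote P(reach 11 before 0 | start at k). Boundary: u_0 = 0, u_11 = 1. Recurrence: u_k = 5/7·u_{k+1} + 2/7·u_{k-1} for 1 ≤ k ≤ 10. Try u_k = A + B·r^k with r = q/p = (2/7)/(5/7) = 2/5. Substitution satisfies the recurrence; boundary conditions give:
  u_k = (1 − r^k) / (1 − r^N) = (1 − (2/5)^9) / (1 − (2/5)^11) = 16271775/16275359.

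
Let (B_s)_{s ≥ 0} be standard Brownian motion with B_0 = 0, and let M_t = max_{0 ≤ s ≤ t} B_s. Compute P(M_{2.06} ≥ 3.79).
P(M_{2.06} ≥ 3.79) = 2·P(B_{2.06} ≥ 3.79) = 2(1 − Φ(3.79/√2.06)) ≈ 0.0083

By the reflection principle for Brownian motion, P(M_t ≥ a) = 2 · P(B_t ≥ a) for a ≥ 0. Since B_t ~ N(0, t), P(B_t ≥ 3.79) = 1 − Φ(3.79/√t) = 1 − Φ(3.79/√2.06) = 1 − Φ(2.6406). So
  P(M_{2.06} ≥ 3.79) = 2(1 − Φ(2.6406)) ≈ 0.0083.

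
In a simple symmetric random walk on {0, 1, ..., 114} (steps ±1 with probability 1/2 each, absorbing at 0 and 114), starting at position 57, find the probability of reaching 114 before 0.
P(hit 114 before 0) = 57/114 = 1/2

Let u_k = P(hit 114 before 0 | start at k). Then u_0 = 0, u_114 = 1, and u_k = u_{k-1}/2 + u_{k+1}/2 for 1 ≤ k ≤ 113. This harmonic recurrence is solved by u_k = k/114, giving u_57 = 57/114 = 1/2.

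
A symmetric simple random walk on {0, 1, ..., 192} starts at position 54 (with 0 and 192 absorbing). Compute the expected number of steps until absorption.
E[τ | X_0 = 54] = 7452

Let v_k = E[τ | X_0 = k]. Boundary: v_0 = v_192 = 0. Recurrence: v_k = 1 + (v_{k-1} + v_{k+1})/2 for 1 ≤ k ≤ 191. The particular solution to v_k − (v_{k-1} + v_{k+1})/2 = 1 is v_k = −k^2. Adding homogeneous solution A + B k and matching boundaries gives v_k = k (192 − k). Substituting k = 54: v_54 = 54 · 138 = 7452.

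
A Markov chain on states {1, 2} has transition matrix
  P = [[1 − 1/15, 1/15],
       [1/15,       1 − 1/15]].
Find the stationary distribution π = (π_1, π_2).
π_1 = 1/2, π_2 = 1/2

Solve πP = π with π_1 + π_2 = 1. From πP = π: π_1 · (1 − 1/15) + π_2 · 1/15 = π_1 ⇒ π_2 · 1/15 = π_1 · 1/15 ⇒ π_2/π_1 = (1/15)/(1/15) = 1. Together with π_1 + π_2 = 1:
  π_1 = (1/15)/(1/15 + 1/15) = (1/15)/(2/15) = 1/2,
  π_2 = (1/15)/(1/15 + 1/15) = (1/15)/(2/15) = 1/2.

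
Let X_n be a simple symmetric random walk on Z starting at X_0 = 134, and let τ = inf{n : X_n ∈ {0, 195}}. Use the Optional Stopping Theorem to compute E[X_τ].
E[X_τ] = 134

X_n is a martingale and τ is a bounded-mean stopping time (indeed τ is finite a.s. with bounded expectation since the walk is in a bounded region). By the OST, E[X_τ] = E[X_0] = 134. Equivalently: E[X_τ] = 195 · P(hit 195 first) + 0 · P(hit 0 first) = 195 · (134/195) = 134.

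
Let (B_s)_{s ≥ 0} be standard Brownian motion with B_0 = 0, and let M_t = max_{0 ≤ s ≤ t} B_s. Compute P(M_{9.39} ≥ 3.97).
P(M_{9.39} ≥ 3.97) = 2·P(B_{9.39} ≥ 3.97) = 2(1 − Φ(3.97/√9.39)) ≈ 0.1951

By the reflection principle for Brownian motion, P(M_t ≥ a) = 2 · P(B_t ≥ a) for a ≥ 0. Since B_t ~ N(0, t), P(B_t ≥ 3.97) = 1 − Φ(3.97/√t) = 1 − Φ(3.97/√9.39) = 1 − Φ(1.2956). So
  P(M_{9.39} ≥ 3.97) = 2(1 − Φ(1.2956)) ≈ 0.1951.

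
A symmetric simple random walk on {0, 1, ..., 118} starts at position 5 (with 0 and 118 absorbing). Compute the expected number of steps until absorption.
E[τ | X_0 = 5] = 565

Let v_k = E[τ | X_0 = k]. Boundary: v_0 = v_118 = 0. Recurrence: v_k = 1 + (v_{k-1} + v_{k+1})/2 for 1 ≤ k ≤ 117. The particular solution to v_k − (v_{k-1} + v_{k+1})/2 = 1 is v_k = −k^2. Adding homogeneous solution A + B k and matching boundaries gives v_k = k (118 − k). Substituting k = 5: v_5 = 5 · 113 = 565.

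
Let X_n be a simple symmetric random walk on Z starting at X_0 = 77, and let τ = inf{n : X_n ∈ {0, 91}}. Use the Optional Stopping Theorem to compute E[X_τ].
E[X_τ] = 77

X_n is a martingale and τ is a bounded-mean stopping time (indeed τ is finite a.s. with bounded expectation since the walk is in a bounded region). By the OST, E[X_τ] = E[X_0] = 77. Equivalently: E[X_τ] = 91 · P(hit 91 first) + 0 · P(hit 0 first) = 91 · (77/91) = 77.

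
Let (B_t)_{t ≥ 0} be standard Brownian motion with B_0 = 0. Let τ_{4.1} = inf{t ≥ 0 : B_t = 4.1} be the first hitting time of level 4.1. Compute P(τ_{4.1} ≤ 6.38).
P(τ_{4.1} ≤ 6.38) = 2(1 − Φ(4.1/√6.38)) = 2(1 − Φ(1.6232)) ≈ 0.1045

By the reflection principle for standard BM, P(τ_b ≤ t) = 2 · P(B_t ≥ b). Since B_t ~ N(0, t), P(B_t ≥ 4.1) = 1 − Φ(4.1/√t) = 1 − Φ(4.1/√6.38) = 1 − Φ(1.6232) ≈ 0.05227. Doubling: P(τ_{4.1} ≤ 6.38) ≈ 2 · 0.05227 = 0.10454 ≈ 0.1045.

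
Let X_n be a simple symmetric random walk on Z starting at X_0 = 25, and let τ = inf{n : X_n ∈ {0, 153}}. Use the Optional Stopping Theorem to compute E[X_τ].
E[X_τ] = 25

X_n is a martingale and τ is a bounded-mean stopping time (indeed τ is finite a.s. with bounded expectation since the walk is in a bounded region). By the OST, E[X_τ] = E[X_0] = 25. Equivalently: E[X_τ] = 153 · P(hit 153 first) + 0 · P(hit 0 first) = 153 · (25/153) = 25.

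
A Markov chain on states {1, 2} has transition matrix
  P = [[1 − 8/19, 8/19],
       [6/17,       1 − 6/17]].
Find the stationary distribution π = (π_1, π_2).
π_1 = 57/125, π_2 = 68/125

Solve πP = π with π_1 + π_2 = 1. From πP = π: π_1 · (1 − 8/19) + π_2 · 6/17 = π_1 ⇒ π_2 · 6/17 = π_1 · 8/19 ⇒ π_2/π_1 = (8/19)/(6/17) = 68/57. Together with π_1 + π_2 = 1:
  π_1 = (6/17)/(8/19 + 6/17) = (6/17)/(250/323) = 57/125,
  π_2 = (8/19)/(8/19 + 6/17) = (8/19)/(250/323) = 68/125.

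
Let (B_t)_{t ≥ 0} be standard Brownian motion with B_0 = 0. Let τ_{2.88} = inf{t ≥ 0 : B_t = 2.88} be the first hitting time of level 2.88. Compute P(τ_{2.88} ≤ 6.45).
P(τ_{2.88} ≤ 6.45) = 2(1 − Φ(2.88/√6.45)) = 2(1 − Φ(1.1340)) ≈ 0.2568

By the reflection principle for standard BM, P(τ_b ≤ t) = 2 · P(B_t ≥ b). Since B_t ~ N(0, t), P(B_t ≥ 2.88) = 1 − Φ(2.88/√t) = 1 − Φ(2.88/√6.45) = 1 − Φ(1.1340) ≈ 0.12840. Doubling: P(τ_{2.88} ≤ 6.45) ≈ 2 · 0.12840 = 0.25680 ≈ 0.2568.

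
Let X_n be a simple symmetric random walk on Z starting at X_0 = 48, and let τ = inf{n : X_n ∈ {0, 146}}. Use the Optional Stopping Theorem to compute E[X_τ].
E[X_τ] = 48

X_n is a martingale and τ is a bounded-mean stopping time (indeed τ is finite a.s. with bounded expectation since the walk is in a bounded region). By the OST, E[X_τ] = E[X_0] = 48. Equivalently: E[X_τ] = 146 · P(hit 146 first) + 0 · P(hit 0 first) = 146 · (48/146) = 48.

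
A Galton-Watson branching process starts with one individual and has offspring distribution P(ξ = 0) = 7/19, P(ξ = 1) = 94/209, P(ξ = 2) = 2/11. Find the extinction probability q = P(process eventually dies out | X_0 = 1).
q = 1

Mean offspring μ = 0·7/19 + 1·94/209 + 2·2/11 = 170/209 ≤ 1. For μ ≤ 1 with offspring not concentrated at 1, the Galton-Watson process goes extinct almost surely, so q = 1.
(Algebraic check: The pgf is f(s) = 7/19 + 94/209·s + 2/11·s². The extinction probability q is the smallest fixed point of f in [0, 1]. Setting s = f(s):
  2/11·s² + (94/209 − 1)·s + 7/19 = 0
  2/11·s² − (7/19 + 2/11)·s + 7/19 = 0
which factors as (s − 1)·(2/11·s − 7/19) = 0, giving roots s = 1 and s = (7/19)/(2/11) = 77/38. Since 77/38 ≥ 1, the smallest root in [0, 1] is s = 1.)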